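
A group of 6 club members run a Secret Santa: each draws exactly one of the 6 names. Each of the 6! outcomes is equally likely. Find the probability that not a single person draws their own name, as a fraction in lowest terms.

53/144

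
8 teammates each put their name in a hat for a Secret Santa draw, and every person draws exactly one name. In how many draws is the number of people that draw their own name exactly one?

Choose which one of the 8 is fixed: C(8,1) = 8.
The remaining 7 must be deranged: !7 = 1854.
Total: 8 × 1854 = 14832.

14832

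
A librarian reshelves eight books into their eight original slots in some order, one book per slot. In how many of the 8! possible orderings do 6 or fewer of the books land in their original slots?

40319

# with exactly i fixed is C(8,i)·!(8-i); sum over i=0..6:
  i=0: C(8,0)·!8 = 1·14833 = 14833
  i=1: C(8,1)·!7 = 8·1854 = 14832
  i=2: C(8,2)·!6 = 28·265 = 7420
  i=3: C(8,3)·!5 = 56·44 = 2464
  i=4: C(8,4)·!4 = 70·9 = 630
  i=5: C(8,5)·!3 = 56·2 = 112
  i=6: C(8,6)·!2 = 28·1 = 28
Total = 40319.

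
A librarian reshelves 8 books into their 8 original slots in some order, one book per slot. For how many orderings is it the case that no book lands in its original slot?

14833

!8 is the nearest integer to 8!/e.
8! = 40320, and 40320/e ≈ 14832.90, so !8 = 14833.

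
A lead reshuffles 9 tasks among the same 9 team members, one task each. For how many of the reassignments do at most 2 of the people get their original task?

333737

Sum C(9,i)·!(9-i) for i = 0..2:
  i=0: C(9,0)·!9 = 1·133496 = 133496
  i=1: C(9,1)·!8 = 9·14833 = 133497
  i=2: C(9,2)·!7 = 36·1854 = 66744
Total = 333737.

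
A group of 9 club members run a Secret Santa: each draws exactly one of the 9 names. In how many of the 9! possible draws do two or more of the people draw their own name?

95887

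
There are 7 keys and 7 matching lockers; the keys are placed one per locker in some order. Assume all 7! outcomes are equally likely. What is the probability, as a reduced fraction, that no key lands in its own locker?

Favorable outcomes: !7 = 1854.
Total outcomes: 7! = 5040.
Probability = 1854/5040 = 103/280.

103/280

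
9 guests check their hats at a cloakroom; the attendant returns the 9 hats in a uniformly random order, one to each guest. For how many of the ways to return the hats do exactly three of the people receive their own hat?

22260

Pick the 3 fixed positions: C(9,3) = 84 ways.
The remaining 6 must be deranged: !6 = 265.
Total: 84 × 265 = 22260.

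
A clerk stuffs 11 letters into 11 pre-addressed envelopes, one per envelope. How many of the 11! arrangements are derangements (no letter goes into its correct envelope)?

By inclusion-exclusion, !11 = Σ (-1)^k · 11!/k! for k=0..11
= 11! - 11!/1! + 11!/2! - 11!/3! + 11!/4! - 11!/5! + 11!/6! - 11!/7! + 11!/8! - 11!/9! + 11!/10! - 11!/11!
= 39916800 - 39916800 + 19958400 - 6652800 + 1663200 - 332640 + 55440 - 7920 + 990 - 110 + 11 - 1
= 14684570

14684570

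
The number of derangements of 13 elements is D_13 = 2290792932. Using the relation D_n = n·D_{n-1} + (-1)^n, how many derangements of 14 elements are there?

D_14 = 14·2290792932 + 1 = 32071101049.

32071101049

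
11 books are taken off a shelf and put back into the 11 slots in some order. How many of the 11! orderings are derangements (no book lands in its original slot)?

14684570

Recurrence: !11 = 10·(!10 + !9).
!11 = 10·(1334961 + 133496) = 10·1468457 = 14684570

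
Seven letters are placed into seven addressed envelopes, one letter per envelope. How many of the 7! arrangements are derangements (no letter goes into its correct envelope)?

1854

By inclusion-exclusion, !7 = Σ (-1)^k · 7!/k! for k=0..7
= 7! - 7!/1! + 7!/2! - 7!/3! + 7!/4! - 7!/5! + 7!/6! - 7!/7!
= 5040 - 5040 + 2520 - 840 + 210 - 42 + 7 - 1
= 1854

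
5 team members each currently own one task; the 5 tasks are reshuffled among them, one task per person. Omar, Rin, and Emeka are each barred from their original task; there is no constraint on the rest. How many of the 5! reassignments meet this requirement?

64

Inclusion-exclusion on the 3 forbidden self-matches:
Σ_{j=0}^{3} (-1)^j C(3,j)(5-j)!
= C(3,0)·5! - C(3,1)·4! + C(3,2)·3! - C(3,3)·2!
= 120 - 72 + 18 - 2
= 64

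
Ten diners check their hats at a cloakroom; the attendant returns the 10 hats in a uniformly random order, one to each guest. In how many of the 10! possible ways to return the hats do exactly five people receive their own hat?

Pick the 5 fixed positions: C(10,5) = 252 ways.
The remaining 5 must be deranged: !5 = 44.
Total: 252 × 44 = 11088.

11088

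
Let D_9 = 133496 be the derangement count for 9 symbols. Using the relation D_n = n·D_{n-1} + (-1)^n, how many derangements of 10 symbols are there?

1334961

D_10 = 10·133496 + 1 = 1334961.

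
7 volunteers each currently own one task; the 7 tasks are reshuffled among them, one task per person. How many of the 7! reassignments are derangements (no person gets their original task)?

1854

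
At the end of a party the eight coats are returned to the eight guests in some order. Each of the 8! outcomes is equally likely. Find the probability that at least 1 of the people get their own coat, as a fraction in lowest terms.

3641/5760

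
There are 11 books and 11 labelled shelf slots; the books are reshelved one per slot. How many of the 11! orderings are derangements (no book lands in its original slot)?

Use !n = n·!(n-1) + (-1)^n.
!11 = 11·1334961 - 1 = 14684570

14684570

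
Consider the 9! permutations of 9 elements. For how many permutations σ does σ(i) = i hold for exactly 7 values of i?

36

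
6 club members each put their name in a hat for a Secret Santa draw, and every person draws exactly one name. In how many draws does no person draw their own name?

Recurrence: !6 = 6·!5 + (-1)^6.
!6 = 6·44 + 1 = 265

265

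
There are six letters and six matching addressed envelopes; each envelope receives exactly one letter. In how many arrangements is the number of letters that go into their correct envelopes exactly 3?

40

Choose which 3 of the 6 are fixed: C(6,3) = 20.
The other 3 form a derangement: !3 = 2.
Total: 20 × 2 = 40.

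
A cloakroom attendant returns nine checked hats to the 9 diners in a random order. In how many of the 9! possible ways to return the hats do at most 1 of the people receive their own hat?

266993

Sum C(9,i)·!(9-i) for i = 0..1:
  i=0: C(9,0)·!9 = 1·133496 = 133496
  i=1: C(9,1)·!8 = 9·14833 = 133497
Total = 266993.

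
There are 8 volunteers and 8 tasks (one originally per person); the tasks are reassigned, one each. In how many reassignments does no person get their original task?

The subfactorial !8 = [8!/e] (nearest integer).
8! = 40320, and 40320/e ≈ 14832.90, so !8 = 14833.

14833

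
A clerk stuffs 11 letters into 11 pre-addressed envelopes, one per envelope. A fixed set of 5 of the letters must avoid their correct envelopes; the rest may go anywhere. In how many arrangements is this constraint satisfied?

25022880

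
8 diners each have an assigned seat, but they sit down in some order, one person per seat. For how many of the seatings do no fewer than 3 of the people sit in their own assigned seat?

3235

Sum C(8,i)·!(8-i) for i = 3..8:
  i=3: C(8,3)·!5 = 56·44 = 2464
  i=4: C(8,4)·!4 = 70·9 = 630
  i=5: C(8,5)·!3 = 56·2 = 112
  i=6: C(8,6)·!2 = 28·1 = 28
  i=7: C(8,7)·!1 = 8·0 = 0
  i=8: C(8,8)·!0 = 1·1 = 1
Total = 3235.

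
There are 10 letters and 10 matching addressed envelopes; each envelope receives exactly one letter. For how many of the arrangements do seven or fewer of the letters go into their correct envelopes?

3628754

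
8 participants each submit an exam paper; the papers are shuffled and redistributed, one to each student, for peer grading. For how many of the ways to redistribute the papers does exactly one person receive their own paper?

14832

Choose which one of the 8 is fixed: C(8,1) = 8.
The other 7 form a derangement: !7 = 1854.
Total: 8 × 1854 = 14832.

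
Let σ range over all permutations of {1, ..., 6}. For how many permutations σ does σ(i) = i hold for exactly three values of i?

Pick the 3 fixed positions: C(6,3) = 20 ways.
The other 3 form a derangement: !3 = 2.
Total: 20 × 2 = 40.

40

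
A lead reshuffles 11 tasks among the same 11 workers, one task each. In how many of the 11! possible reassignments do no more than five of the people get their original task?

39893116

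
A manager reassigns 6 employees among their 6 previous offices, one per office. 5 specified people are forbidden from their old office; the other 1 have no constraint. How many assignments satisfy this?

309

Inclusion-exclusion on the 5 forbidden self-matches:
Σ_{j=0}^{5} (-1)^j C(5,j)(6-j)!
= C(5,0)·6! - C(5,1)·5! + C(5,2)·4! - C(5,3)·3! + C(5,4)·2! - C(5,5)·1!
= 720 - 600 + 240 - 60 + 10 - 1
= 309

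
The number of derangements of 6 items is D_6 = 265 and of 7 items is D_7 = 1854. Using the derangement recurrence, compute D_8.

D_8 = (8-1)·(D_7 + D_6) = 7·(1854 + 265) = 7·2119 = 14833.

14833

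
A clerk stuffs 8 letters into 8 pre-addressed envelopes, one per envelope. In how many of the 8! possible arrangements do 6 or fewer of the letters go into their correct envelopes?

40319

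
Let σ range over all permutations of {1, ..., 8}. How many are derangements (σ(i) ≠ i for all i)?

14833

!8 is the nearest integer to 8!/e.
8! = 40320, and 40320/e ≈ 14832.90, so !8 = 14833.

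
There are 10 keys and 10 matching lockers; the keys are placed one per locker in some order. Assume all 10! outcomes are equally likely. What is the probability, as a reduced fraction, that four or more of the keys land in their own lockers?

34457/1814400

Favorable outcomes: Σ_{i≥4} C(10,i)·!(10-i) = 210·265 + 252·44 + 210·9 + 120·2 + 45·1 + 10·0 + 1·1 = 68914.
Total outcomes: 10! = 3628800.
Probability = 68914/3628800 = 34457/1814400.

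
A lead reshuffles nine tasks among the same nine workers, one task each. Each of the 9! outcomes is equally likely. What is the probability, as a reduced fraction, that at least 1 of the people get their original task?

Favorable outcomes: Σ_{i≥1} C(9,i)·!(9-i) = 9·14833 + 36·1854 + 84·265 + 126·44 + 126·9 + 84·2 + 36·1 + 9·0 + 1·1 = 229384.
Total outcomes: 9! = 362880.
Probability = 229384/362880 = 28673/45360.

28673/45360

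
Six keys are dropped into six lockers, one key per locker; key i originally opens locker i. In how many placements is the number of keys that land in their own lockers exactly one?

264

Pick the single fixed position: C(6,1) = 6 ways.
The remaining 5 must be deranged: !5 = 44.
Total: 6 × 44 = 264.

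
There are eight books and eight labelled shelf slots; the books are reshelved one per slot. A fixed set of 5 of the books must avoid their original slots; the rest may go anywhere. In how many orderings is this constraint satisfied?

Let A_j be the event that the j-th constrained one is fixed. By inclusion-exclusion over the 5 events:
Σ_{j=0}^{5} (-1)^j C(5,j)(8-j)!
= C(5,0)·8! - C(5,1)·7! + C(5,2)·6! - C(5,3)·5! + C(5,4)·4! - C(5,5)·3!
= 40320 - 25200 + 7200 - 1200 + 120 - 6
= 21234

21234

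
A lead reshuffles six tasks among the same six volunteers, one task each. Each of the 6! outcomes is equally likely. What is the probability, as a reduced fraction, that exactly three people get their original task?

1/18

Favorable outcomes: C(6,3)·!3 = 20·2 = 40.
Total outcomes: 6! = 720.
Probability = 40/720 = 1/18.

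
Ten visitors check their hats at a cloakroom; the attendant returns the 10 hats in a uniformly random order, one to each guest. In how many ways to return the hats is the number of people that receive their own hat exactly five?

11088

Choose which 5 of the 10 are fixed: C(10,5) = 252.
The other 5 form a derangement: !5 = 44.
Total: 252 × 44 = 11088.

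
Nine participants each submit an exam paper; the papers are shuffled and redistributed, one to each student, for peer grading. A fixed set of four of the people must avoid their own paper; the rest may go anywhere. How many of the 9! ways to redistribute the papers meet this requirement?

Let A_j be the event that the j-th constrained one is fixed. By inclusion-exclusion over the 4 events:
Σ_{j=0}^{4} (-1)^j C(4,j)(9-j)!
= C(4,0)·9! - C(4,1)·8! + C(4,2)·7! - C(4,3)·6! + C(4,4)·5!
= 362880 - 161280 + 30240 - 2880 + 120
= 229080

229080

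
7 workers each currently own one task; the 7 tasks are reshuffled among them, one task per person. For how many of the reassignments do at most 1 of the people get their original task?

Sum C(7,i)·!(7-i) for i = 0..1:
  i=0: C(7,0)·!7 = 1·1854 = 1854
  i=1: C(7,1)·!6 = 7·265 = 1855
Total = 3709.

3709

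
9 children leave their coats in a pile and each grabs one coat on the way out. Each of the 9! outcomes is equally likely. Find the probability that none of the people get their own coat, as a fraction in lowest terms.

16687/45360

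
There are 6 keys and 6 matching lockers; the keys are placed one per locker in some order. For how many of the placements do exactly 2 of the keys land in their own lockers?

Pick the 2 fixed positions: C(6,2) = 15 ways.
The remaining 4 must be deranged: !4 = 9.
Total: 15 × 9 = 135.

135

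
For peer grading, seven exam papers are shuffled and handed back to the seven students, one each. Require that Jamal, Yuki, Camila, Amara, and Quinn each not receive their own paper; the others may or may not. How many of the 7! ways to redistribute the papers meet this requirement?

Inclusion-exclusion on the 5 forbidden self-matches:
Σ_{j=0}^{5} (-1)^j C(5,j)(7-j)!
= C(5,0)·7! - C(5,1)·6! + C(5,2)·5! - C(5,3)·4! + C(5,4)·3! - C(5,5)·2!
= 5040 - 3600 + 1200 - 240 + 30 - 2
= 2428

2428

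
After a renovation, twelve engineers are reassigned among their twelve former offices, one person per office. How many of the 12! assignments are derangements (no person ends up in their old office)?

176214841

!12 is the nearest integer to 12!/e.
12! = 479001600, and 479001600/e ≈ 176214840.93, so !12 = 176214841.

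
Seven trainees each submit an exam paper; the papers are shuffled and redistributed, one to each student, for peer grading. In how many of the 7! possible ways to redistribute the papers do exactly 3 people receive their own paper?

Pick the 3 fixed positions: C(7,3) = 35 ways.
The remaining 4 must be deranged: !4 = 9.
Total: 35 × 9 = 315.

315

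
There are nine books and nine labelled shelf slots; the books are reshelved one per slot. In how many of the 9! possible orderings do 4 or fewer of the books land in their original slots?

361541

# with exactly i fixed is C(9,i)·!(9-i); sum over i=0..4:
  i=0: C(9,0)·!9 = 1·133496 = 133496
  i=1: C(9,1)·!8 = 9·14833 = 133497
  i=2: C(9,2)·!7 = 36·1854 = 66744
  i=3: C(9,3)·!6 = 84·265 = 22260
  i=4: C(9,4)·!5 = 126·44 = 5544
Total = 361541.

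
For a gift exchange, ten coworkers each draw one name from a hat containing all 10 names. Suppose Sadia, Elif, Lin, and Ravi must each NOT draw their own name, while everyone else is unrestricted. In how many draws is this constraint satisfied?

Let A_j be the event that the j-th constrained one is fixed. By inclusion-exclusion over the 4 events:
Σ_{j=0}^{4} (-1)^j C(4,j)(10-j)!
= C(4,0)·10! - C(4,1)·9! + C(4,2)·8! - C(4,3)·7! + C(4,4)·6!
= 3628800 - 1451520 + 241920 - 20160 + 720
= 2399760

2399760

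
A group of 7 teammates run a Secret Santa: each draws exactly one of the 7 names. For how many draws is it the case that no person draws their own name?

The number of derangements of 7 is !7 = Σ_{k=0}^{7} (-1)^k·7!/k!
= 7! - 7!/1! + 7!/2! - 7!/3! + 7!/4! - 7!/5! + 7!/6! - 7!/7!
= 5040 - 5040 + 2520 - 840 + 210 - 42 + 7 - 1
= 1854

1854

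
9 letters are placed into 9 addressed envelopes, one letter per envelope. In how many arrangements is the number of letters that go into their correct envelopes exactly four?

Pick the 4 fixed positions: C(9,4) = 126 ways.
The other 5 form a derangement: !5 = 44.
Total: 126 × 44 = 5544.

5544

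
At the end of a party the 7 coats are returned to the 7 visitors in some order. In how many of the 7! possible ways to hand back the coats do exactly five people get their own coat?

21

Choose which 5 of the 7 are fixed: C(7,5) = 21.
The remaining 2 must be deranged: !2 = 1.
Total: 21 × 1 = 21.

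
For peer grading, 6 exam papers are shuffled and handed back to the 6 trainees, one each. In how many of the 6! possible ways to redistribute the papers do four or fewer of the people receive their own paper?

719

Sum C(6,i)·!(6-i) for i = 0..4:
  i=0: C(6,0)·!6 = 1·265 = 265
  i=1: C(6,1)·!5 = 6·44 = 264
  i=2: C(6,2)·!4 = 15·9 = 135
  i=3: C(6,3)·!3 = 20·2 = 40
  i=4: C(6,4)·!2 = 15·1 = 15
Total = 719.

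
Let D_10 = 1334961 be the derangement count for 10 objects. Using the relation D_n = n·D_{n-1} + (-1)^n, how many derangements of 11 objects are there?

D_11 = 11·1334961 - 1 = 14684570.

14684570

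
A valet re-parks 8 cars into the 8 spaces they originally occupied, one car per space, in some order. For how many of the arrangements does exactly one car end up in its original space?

14832

Choose which one of the 8 is fixed: C(8,1) = 8.
The remaining 7 must be deranged: !7 = 1854.
Total: 8 × 1854 = 14832.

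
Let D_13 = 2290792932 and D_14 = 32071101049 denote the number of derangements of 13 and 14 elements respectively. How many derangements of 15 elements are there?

D_15 = (15-1)·(D_14 + D_13) = 14·(32071101049 + 2290792932) = 14·34361893981 = 481066515734.

481066515734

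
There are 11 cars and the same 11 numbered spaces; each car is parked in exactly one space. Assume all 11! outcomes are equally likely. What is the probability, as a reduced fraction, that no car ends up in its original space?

1468457/3991680

Favorable outcomes: !11 = 14684570.
Total outcomes: 11! = 39916800.
Probability = 14684570/39916800 = 1468457/3991680.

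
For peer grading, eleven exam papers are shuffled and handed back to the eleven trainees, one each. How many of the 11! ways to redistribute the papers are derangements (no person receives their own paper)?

The number of derangements of 11 is !11 = Σ_{k=0}^{11} (-1)^k·11!/k!
= 11! - 11!/1! + 11!/2! - 11!/3! + 11!/4! - 11!/5! + 11!/6! - 11!/7! + 11!/8! - 11!/9! + 11!/10! - 11!/11!
= 39916800 - 39916800 + 19958400 - 6652800 + 1663200 - 332640 + 55440 - 7920 + 990 - 110 + 11 - 1
= 14684570

14684570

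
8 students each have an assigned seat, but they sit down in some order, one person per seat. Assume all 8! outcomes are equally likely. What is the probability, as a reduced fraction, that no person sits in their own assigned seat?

2119/5760

Favorable outcomes: !8 = 14833.
Total outcomes: 8! = 40320.
Probability = 14833/40320 = 2119/5760.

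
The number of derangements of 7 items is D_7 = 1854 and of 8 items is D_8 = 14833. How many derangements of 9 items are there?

D_9 = (9-1)·(D_8 + D_7) = 8·(14833 + 1854) = 8·16687 = 133496.

133496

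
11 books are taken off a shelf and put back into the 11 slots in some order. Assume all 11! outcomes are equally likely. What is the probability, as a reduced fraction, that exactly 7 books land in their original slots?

1/13440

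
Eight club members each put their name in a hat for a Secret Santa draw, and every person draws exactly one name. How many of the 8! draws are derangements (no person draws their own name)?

14833

By inclusion-exclusion, !8 = Σ (-1)^k · 8!/k! for k=0..8
= 8! - 8!/1! + 8!/2! - 8!/3! + 8!/4! - 8!/5! + 8!/6! - 8!/7! + 8!/8!
= 40320 - 40320 + 20160 - 6720 + 1680 - 336 + 56 - 8 + 1
= 14833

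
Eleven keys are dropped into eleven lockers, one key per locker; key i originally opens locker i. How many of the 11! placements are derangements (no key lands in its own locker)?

14684570

!11 = 11! · Σ_{k=0}^{11} (-1)^k/k!
= 11! - 11!/1! + 11!/2! - 11!/3! + 11!/4! - 11!/5! + 11!/6! - 11!/7! + 11!/8! - 11!/9! + 11!/10! - 11!/11!
= 39916800 - 39916800 + 19958400 - 6652800 + 1663200 - 332640 + 55440 - 7920 + 990 - 110 + 11 - 1
= 14684570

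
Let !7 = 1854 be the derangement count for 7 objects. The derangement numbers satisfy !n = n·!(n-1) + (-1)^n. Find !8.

14833

!8 = 8·1854 + 1 = 14833.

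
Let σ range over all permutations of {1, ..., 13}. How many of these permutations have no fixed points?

2290792932

Recurrence: !13 = 13·!12 + (-1)^13.
!13 = 13·176214841 - 1 = 2290792932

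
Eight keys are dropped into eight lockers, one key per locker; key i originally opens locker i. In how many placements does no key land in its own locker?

14833

The number of derangements of 8 is !8 = Σ_{k=0}^{8} (-1)^k·8!/k!
= 8! - 8!/1! + 8!/2! - 8!/3! + 8!/4! - 8!/5! + 8!/6! - 8!/7! + 8!/8!
= 40320 - 40320 + 20160 - 6720 + 1680 - 336 + 56 - 8 + 1
= 14833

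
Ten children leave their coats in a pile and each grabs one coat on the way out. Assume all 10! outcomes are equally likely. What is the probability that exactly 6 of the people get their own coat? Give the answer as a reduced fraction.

1/1920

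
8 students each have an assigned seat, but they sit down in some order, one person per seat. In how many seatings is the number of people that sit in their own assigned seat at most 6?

40319

Sum C(8,i)·!(8-i) for i = 0..6:
  i=0: C(8,0)·!8 = 1·14833 = 14833
  i=1: C(8,1)·!7 = 8·1854 = 14832
  i=2: C(8,2)·!6 = 28·265 = 7420
  i=3: C(8,3)·!5 = 56·44 = 2464
  i=4: C(8,4)·!4 = 70·9 = 630
  i=5: C(8,5)·!3 = 56·2 = 112
  i=6: C(8,6)·!2 = 28·1 = 28
Total = 40319.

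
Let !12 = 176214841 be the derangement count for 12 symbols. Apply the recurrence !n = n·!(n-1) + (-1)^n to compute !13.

!13 = 13·176214841 - 1 = 2290792932.

2290792932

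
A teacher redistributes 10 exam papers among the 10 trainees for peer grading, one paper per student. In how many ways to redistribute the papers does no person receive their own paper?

1334961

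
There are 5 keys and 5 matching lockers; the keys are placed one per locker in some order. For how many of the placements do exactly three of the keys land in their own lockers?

10

Pick the 3 fixed positions: C(5,3) = 10 ways.
The other 2 form a derangement: !2 = 1.
Total: 10 × 1 = 10.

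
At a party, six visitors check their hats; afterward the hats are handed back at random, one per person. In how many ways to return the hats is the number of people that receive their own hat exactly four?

15

Choose which 4 of the 6 are fixed: C(6,4) = 15.
The remaining 2 must be deranged: !2 = 1.
Total: 15 × 1 = 15.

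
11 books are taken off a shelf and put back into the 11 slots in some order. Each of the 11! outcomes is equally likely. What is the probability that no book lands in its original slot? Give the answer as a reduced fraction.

1468457/3991680

Favorable outcomes: !11 = 14684570.
Total outcomes: 11! = 39916800.
Probability = 14684570/39916800 = 1468457/3991680.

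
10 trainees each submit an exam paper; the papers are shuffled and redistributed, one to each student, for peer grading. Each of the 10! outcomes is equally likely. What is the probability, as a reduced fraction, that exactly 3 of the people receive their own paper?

103/1680

Favorable outcomes: C(10,3)·!7 = 120·1854 = 222480.
Total outcomes: 10! = 3628800.
Probability = 222480/3628800 = 103/1680.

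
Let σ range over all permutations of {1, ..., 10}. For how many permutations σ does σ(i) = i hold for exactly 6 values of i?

Pick the 6 fixed positions: C(10,6) = 210 ways.
The remaining 4 must be deranged: !4 = 9.
Total: 210 × 9 = 1890.

1890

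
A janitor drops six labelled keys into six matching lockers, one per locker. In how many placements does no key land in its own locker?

265

!6 is the nearest integer to 6!/e.
6! = 720, and 720/e ≈ 264.87, so !6 = 265.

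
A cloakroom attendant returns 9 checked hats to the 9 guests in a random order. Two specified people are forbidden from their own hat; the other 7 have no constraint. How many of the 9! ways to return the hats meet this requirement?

287280

Let A_j be the event that the j-th constrained one is fixed. By inclusion-exclusion over the 2 events:
Σ_{j=0}^{2} (-1)^j C(2,j)(9-j)!
= C(2,0)·9! - C(2,1)·8! + C(2,2)·7!
= 362880 - 80640 + 5040
= 287280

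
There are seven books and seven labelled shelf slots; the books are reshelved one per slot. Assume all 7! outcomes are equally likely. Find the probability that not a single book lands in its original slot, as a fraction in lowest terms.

Favorable outcomes: !7 = 1854.
Total outcomes: 7! = 5040.
Probability = 1854/5040 = 103/280.

103/280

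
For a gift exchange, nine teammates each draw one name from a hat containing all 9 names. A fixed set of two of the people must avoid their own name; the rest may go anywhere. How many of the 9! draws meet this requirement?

Inclusion-exclusion on the 2 forbidden self-matches:
Σ_{j=0}^{2} (-1)^j C(2,j)(9-j)!
= C(2,0)·9! - C(2,1)·8! + C(2,2)·7!
= 362880 - 80640 + 5040
= 287280

287280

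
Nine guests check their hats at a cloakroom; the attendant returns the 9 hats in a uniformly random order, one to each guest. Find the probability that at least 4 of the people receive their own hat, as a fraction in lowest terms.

Favorable outcomes: Σ_{i≥4} C(9,i)·!(9-i) = 126·44 + 126·9 + 84·2 + 36·1 + 9·0 + 1·1 = 6883.
Total outcomes: 9! = 362880.
Probability = 6883/362880 = 6883/362880.

6883/362880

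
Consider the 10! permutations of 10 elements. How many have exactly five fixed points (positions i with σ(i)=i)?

11088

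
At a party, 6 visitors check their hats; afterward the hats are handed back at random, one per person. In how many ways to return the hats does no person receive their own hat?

265

Use !n = n·!(n-1) + (-1)^n.
!6 = 6·44 + 1 = 265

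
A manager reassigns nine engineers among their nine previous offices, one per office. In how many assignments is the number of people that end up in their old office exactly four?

Choose which 4 of the 9 are fixed: C(9,4) = 126.
The remaining 5 must be deranged: !5 = 44.
Total: 126 × 44 = 5544.

5544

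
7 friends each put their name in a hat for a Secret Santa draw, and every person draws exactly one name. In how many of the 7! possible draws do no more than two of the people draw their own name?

# with exactly i fixed is C(7,i)·!(7-i); sum over i=0..2:
  i=0: C(7,0)·!7 = 1·1854 = 1854
  i=1: C(7,1)·!6 = 7·265 = 1855
  i=2: C(7,2)·!5 = 21·44 = 924
Total = 4633.

4633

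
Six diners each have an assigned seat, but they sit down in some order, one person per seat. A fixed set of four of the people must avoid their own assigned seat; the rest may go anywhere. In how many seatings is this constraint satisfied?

362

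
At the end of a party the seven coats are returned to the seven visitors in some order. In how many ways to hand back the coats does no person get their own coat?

Use !n = (n-1)(!(n-1) + !(n-2)).
!7 = 6·(265 + 44) = 6·309 = 1854

1854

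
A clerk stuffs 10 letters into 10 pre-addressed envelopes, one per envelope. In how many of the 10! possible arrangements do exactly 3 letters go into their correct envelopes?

222480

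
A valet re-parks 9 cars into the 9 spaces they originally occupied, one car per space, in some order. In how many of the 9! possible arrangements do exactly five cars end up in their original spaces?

Pick the 5 fixed positions: C(9,5) = 126 ways.
The remaining 4 must be deranged: !4 = 9.
Total: 126 × 9 = 1134.

1134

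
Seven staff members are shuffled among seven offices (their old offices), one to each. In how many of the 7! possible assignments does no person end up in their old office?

1854

The subfactorial !7 = [7!/e] (nearest integer).
7! = 5040, and 5040/e ≈ 1854.11, so !7 = 1854.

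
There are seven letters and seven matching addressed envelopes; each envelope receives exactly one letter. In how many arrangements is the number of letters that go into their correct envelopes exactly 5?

21

Pick the 5 fixed positions: C(7,5) = 21 ways.
The remaining 2 must be deranged: !2 = 1.
Total: 21 × 1 = 21.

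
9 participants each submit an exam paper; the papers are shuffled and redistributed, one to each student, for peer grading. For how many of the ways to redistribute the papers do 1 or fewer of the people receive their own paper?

266993

# with exactly i fixed is C(9,i)·!(9-i); sum over i=0..1:
  i=0: C(9,0)·!9 = 1·133496 = 133496
  i=1: C(9,1)·!8 = 9·14833 = 133497
Total = 266993.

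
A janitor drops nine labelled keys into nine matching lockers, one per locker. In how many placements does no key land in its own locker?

!9 = 9! · Σ_{k=0}^{9} (-1)^k/k!
= 9! - 9!/1! + 9!/2! - 9!/3! + 9!/4! - 9!/5! + 9!/6! - 9!/7! + 9!/8! - 9!/9!
= 362880 - 362880 + 181440 - 60480 + 15120 - 3024 + 504 - 72 + 9 - 1
= 133496

133496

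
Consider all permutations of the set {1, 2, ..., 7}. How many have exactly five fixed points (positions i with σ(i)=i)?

21

Choose which 5 of the 7 are fixed: C(7,5) = 21.
The other 2 form a derangement: !2 = 1.
Total: 21 × 1 = 21.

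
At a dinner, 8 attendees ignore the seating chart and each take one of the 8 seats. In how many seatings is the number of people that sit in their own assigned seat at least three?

3235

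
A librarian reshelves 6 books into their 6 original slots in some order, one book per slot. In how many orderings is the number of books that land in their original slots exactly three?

Pick the 3 fixed positions: C(6,3) = 20 ways.
The remaining 3 must be deranged: !3 = 2.
Total: 20 × 2 = 40.

40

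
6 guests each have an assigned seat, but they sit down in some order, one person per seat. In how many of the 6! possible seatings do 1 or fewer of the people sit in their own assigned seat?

529

Sum C(6,i)·!(6-i) for i = 0..1:
  i=0: C(6,0)·!6 = 1·265 = 265
  i=1: C(6,1)·!5 = 6·44 = 264
Total = 529.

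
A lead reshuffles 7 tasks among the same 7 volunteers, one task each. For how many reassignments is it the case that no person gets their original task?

Use !n = (n-1)(!(n-1) + !(n-2)).
!7 = 6·(265 + 44) = 6·309 = 1854

1854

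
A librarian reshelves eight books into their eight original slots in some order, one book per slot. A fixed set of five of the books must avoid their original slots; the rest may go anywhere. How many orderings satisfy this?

Let A_j be the event that the j-th constrained one is fixed. By inclusion-exclusion over the 5 events:
Σ_{j=0}^{5} (-1)^j C(5,j)(8-j)!
= C(5,0)·8! - C(5,1)·7! + C(5,2)·6! - C(5,3)·5! + C(5,4)·4! - C(5,5)·3!
= 40320 - 25200 + 7200 - 1200 + 120 - 6
= 21234

21234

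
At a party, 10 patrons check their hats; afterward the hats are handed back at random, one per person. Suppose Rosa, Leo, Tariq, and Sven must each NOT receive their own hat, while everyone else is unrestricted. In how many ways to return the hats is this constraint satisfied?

2399760

Inclusion-exclusion on the 4 forbidden self-matches:
Σ_{j=0}^{4} (-1)^j C(4,j)(10-j)!
= C(4,0)·10! - C(4,1)·9! + C(4,2)·8! - C(4,3)·7! + C(4,4)·6!
= 3628800 - 1451520 + 241920 - 20160 + 720
= 2399760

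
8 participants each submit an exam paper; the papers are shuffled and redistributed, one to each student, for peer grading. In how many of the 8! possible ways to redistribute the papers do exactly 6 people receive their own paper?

28

Pick the 6 fixed positions: C(8,6) = 28 ways.
The remaining 2 must be deranged: !2 = 1.
Total: 28 × 1 = 28.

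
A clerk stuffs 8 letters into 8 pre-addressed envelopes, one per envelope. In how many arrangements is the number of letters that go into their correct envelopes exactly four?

630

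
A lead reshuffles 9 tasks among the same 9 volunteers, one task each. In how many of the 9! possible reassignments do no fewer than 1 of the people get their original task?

229384

# with exactly i fixed is C(9,i)·!(9-i); sum over i=1..9:
  i=1: C(9,1)·!8 = 9·14833 = 133497
  i=2: C(9,2)·!7 = 36·1854 = 66744
  i=3: C(9,3)·!6 = 84·265 = 22260
  i=4: C(9,4)·!5 = 126·44 = 5544
  i=5: C(9,5)·!4 = 126·9 = 1134
  i=6: C(9,6)·!3 = 84·2 = 168
  i=7: C(9,7)·!2 = 36·1 = 36
  i=8: C(9,8)·!1 = 9·0 = 0
  i=9: C(9,9)·!0 = 1·1 = 1
Total = 229384.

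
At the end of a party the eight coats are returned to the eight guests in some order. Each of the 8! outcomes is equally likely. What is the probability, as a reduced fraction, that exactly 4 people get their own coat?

Favorable outcomes: C(8,4)·!4 = 70·9 = 630.
Total outcomes: 8! = 40320.
Probability = 630/40320 = 1/64.

1/64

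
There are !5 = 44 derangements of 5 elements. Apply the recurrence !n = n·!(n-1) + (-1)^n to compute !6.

!6 = 6·44 + 1 = 265.

265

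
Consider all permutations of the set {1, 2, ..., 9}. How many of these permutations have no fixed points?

Recurrence: !9 = 8·(!8 + !7).
!9 = 8·(14833 + 1854) = 8·16687 = 133496

133496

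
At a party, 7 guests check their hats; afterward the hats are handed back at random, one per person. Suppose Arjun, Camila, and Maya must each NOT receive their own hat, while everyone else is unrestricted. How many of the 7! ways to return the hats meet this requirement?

3216

Inclusion-exclusion on the 3 forbidden self-matches:
Σ_{j=0}^{3} (-1)^j C(3,j)(7-j)!
= C(3,0)·7! - C(3,1)·6! + C(3,2)·5! - C(3,3)·4!
= 5040 - 2160 + 360 - 24
= 3216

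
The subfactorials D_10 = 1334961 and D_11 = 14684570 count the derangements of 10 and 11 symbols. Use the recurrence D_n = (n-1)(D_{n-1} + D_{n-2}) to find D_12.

D_12 = (12-1)·(D_11 + D_10) = 11·(14684570 + 1334961) = 11·16019531 = 176214841.

176214841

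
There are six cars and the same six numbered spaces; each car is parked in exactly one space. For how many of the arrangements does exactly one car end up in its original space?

Pick the single fixed position: C(6,1) = 6 ways.
The other 5 form a derangement: !5 = 44.
Total: 6 × 44 = 264.

264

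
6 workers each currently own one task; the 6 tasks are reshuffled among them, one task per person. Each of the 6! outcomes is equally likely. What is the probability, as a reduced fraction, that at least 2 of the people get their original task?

191/720

Favorable outcomes: Σ_{i≥2} C(6,i)·!(6-i) = 15·9 + 20·2 + 15·1 + 6·0 + 1·1 = 191.
Total outcomes: 6! = 720.
Probability = 191/720 = 191/720.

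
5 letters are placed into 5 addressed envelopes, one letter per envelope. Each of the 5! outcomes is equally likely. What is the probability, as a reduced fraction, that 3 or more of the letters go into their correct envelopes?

11/120

Favorable outcomes: Σ_{i≥3} C(5,i)·!(5-i) = 10·1 + 5·0 + 1·1 = 11.
Total outcomes: 5! = 120.
Probability = 11/120 = 11/120.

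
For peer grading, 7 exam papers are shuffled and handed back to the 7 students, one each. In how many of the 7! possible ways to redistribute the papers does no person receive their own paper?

1854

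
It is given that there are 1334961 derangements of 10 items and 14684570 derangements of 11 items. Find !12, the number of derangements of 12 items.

176214841

!12 = (12-1)·(!11 + !10) = 11·(14684570 + 1334961) = 11·16019531 = 176214841.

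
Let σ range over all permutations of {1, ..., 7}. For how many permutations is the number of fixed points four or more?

92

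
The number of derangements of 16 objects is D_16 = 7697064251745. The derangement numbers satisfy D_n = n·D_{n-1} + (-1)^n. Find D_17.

D_17 = 17·7697064251745 - 1 = 130850092279664.

130850092279664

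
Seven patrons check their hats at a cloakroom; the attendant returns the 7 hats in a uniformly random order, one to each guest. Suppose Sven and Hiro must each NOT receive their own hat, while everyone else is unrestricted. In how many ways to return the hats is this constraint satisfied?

Inclusion-exclusion on the 2 forbidden self-matches:
Σ_{j=0}^{2} (-1)^j C(2,j)(7-j)!
= C(2,0)·7! - C(2,1)·6! + C(2,2)·5!
= 5040 - 1440 + 120
= 3720

3720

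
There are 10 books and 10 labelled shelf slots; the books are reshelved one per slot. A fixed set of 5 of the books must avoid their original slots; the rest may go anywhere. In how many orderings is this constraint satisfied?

Let A_j be the event that the j-th constrained one is fixed. By inclusion-exclusion over the 5 events:
Σ_{j=0}^{5} (-1)^j C(5,j)(10-j)!
= C(5,0)·10! - C(5,1)·9! + C(5,2)·8! - C(5,3)·7! + C(5,4)·6! - C(5,5)·5!
= 3628800 - 1814400 + 403200 - 50400 + 3600 - 120
= 2170680

2170680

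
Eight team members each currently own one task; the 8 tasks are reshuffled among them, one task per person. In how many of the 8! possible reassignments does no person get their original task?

The number of derangements of 8 is !8 = Σ_{k=0}^{8} (-1)^k·8!/k!
= 8! - 8!/1! + 8!/2! - 8!/3! + 8!/4! - 8!/5! + 8!/6! - 8!/7! + 8!/8!
= 40320 - 40320 + 20160 - 6720 + 1680 - 336 + 56 - 8 + 1
= 14833

14833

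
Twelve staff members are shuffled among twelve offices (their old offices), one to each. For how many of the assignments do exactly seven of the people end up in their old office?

34848

Pick the 7 fixed positions: C(12,7) = 792 ways.
The remaining 5 must be deranged: !5 = 44.
Total: 792 × 44 = 34848.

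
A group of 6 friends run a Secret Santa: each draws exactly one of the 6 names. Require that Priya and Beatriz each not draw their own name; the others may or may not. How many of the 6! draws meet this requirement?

Inclusion-exclusion on the 2 forbidden self-matches:
Σ_{j=0}^{2} (-1)^j C(2,j)(6-j)!
= C(2,0)·6! - C(2,1)·5! + C(2,2)·4!
= 720 - 240 + 24
= 504

504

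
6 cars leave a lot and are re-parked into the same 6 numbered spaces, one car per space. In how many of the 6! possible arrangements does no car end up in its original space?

!6 is the nearest integer to 6!/e.
6! = 720, and 720/e ≈ 264.87, so !6 = 265.

265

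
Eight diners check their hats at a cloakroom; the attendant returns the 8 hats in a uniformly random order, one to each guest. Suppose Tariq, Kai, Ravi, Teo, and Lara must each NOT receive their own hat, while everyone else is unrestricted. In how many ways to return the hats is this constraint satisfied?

21234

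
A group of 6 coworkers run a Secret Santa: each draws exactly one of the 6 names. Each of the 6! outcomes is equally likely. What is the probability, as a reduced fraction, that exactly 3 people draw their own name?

1/18

Favorable outcomes: C(6,3)·!3 = 20·2 = 40.
Total outcomes: 6! = 720.
Probability = 40/720 = 1/18.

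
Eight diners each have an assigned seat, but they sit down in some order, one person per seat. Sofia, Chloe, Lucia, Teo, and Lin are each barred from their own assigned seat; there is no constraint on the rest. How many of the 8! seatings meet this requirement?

Inclusion-exclusion on the 5 forbidden self-matches:
Σ_{j=0}^{5} (-1)^j C(5,j)(8-j)!
= C(5,0)·8! - C(5,1)·7! + C(5,2)·6! - C(5,3)·5! + C(5,4)·4! - C(5,5)·3!
= 40320 - 25200 + 7200 - 1200 + 120 - 6
= 21234

21234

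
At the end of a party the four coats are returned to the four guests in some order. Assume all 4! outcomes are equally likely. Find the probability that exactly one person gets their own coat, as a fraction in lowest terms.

1/3

Favorable outcomes: C(4,1)·!3 = 4·2 = 8.
Total outcomes: 4! = 24.
Probability = 8/24 = 1/3.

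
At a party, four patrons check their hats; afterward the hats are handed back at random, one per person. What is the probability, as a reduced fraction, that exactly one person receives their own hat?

1/3

Favorable outcomes: C(4,1)·!3 = 4·2 = 8.
Total outcomes: 4! = 24.
Probability = 8/24 = 1/3.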